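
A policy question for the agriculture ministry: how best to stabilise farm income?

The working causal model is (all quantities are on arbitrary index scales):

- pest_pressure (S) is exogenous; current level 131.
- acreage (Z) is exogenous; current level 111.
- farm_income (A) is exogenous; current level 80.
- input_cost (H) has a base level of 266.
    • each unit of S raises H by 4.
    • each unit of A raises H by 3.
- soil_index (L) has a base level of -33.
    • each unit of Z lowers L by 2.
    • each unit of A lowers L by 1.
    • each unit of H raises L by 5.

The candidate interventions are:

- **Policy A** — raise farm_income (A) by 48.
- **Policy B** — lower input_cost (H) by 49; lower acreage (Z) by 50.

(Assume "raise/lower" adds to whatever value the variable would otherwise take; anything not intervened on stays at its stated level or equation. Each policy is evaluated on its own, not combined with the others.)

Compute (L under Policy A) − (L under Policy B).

817

Policy A (A + 48):
  S = 131
  Z = 111
  A = 80 + 48 = 128
  H = 266 + 4·131 + 3·128 = 1174
  L = -33 − 2·111 − 128 + 5·1174 = 5487
Policy B (H − 49, Z − 50):
  S = 131
  Z = 111 − 50 = 61
  A = 80
  H = 266 + 4·131 + 3·80 (−49 from intervention) = 981
  L = -33 − 2·61 − 80 + 5·981 = 4670
L: 5487 − 4670 = 817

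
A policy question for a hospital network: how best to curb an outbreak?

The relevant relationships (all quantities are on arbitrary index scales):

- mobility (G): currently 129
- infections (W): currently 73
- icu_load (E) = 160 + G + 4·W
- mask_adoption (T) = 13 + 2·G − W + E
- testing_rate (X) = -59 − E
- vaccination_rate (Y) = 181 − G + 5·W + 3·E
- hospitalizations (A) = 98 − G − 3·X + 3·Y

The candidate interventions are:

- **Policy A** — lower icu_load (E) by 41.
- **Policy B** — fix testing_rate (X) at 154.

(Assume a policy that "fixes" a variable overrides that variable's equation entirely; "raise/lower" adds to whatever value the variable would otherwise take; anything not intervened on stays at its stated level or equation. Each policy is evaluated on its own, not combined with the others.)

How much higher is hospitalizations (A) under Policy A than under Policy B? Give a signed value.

Policy A (E − 41):
  G = 129
  W = 73
  E = 160 + 129 + 4·73 (−41 from intervention) = 540
  X = -59 − 540 = -599
  Y = 181 − 129 + 5·73 + 3·540 = 2037
  A = 98 − 129 − 3·(-599) + 3·2037 = 7877
Policy B (X := 154):
  G = 129
  W = 73
  E = 160 + 129 + 4·73 = 581
  X = 154
  Y = 181 − 129 + 5·73 + 3·581 = 2160
  A = 98 − 129 − 3·154 + 3·2160 = 5987
A: 7877 − 5987 = 1890

1890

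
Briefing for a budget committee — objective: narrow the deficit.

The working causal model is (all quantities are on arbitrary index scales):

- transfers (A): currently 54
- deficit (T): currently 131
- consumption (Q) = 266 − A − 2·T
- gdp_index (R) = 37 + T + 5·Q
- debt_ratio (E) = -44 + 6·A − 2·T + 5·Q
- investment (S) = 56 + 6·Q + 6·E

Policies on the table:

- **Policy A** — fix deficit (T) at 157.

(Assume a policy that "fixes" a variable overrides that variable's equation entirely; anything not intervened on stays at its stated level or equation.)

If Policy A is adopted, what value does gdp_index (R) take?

Policy A (T := 157):
  A = 54
  T = 157
  Q = 266 − 54 − 2·157 = -102
  R = 37 + 157 + 5·(-102) = -316

-316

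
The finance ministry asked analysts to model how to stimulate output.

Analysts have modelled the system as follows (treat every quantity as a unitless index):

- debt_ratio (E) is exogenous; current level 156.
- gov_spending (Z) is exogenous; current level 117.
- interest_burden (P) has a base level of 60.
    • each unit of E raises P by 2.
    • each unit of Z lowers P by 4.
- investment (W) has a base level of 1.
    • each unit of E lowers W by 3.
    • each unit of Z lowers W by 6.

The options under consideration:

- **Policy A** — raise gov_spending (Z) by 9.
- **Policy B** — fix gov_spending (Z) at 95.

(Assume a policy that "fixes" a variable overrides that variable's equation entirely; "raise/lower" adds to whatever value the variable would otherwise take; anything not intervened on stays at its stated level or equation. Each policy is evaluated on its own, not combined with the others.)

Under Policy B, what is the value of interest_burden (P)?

Policy B (Z := 95):
  E = 156
  Z = 95
  P = 60 + 2·156 − 4·95 = -8

-8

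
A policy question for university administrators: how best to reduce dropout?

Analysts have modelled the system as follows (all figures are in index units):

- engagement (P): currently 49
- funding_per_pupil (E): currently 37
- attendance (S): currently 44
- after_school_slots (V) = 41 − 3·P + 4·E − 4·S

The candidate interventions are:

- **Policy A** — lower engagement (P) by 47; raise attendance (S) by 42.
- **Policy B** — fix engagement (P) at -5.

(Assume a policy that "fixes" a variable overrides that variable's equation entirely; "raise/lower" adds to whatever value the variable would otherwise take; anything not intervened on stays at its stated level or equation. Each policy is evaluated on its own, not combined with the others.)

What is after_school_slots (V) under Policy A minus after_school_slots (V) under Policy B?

-189

Policy A (P − 47, S + 42):
  P = 49 − 47 = 2
  E = 37
  S = 44 + 42 = 86
  V = 41 − 3·2 + 4·37 − 4·86 = -161
Policy B (P := -5):
  P = -5
  E = 37
  S = 44
  V = 41 − 3·(-5) + 4·37 − 4·44 = 28
V: -161 − 28 = -189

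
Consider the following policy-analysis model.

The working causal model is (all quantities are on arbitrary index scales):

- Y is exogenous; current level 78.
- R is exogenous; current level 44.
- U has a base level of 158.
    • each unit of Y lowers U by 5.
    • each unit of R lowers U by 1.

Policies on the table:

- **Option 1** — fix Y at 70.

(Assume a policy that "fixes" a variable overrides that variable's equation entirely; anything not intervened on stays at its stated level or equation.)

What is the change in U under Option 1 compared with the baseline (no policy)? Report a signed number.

40

Baseline:
  Y = 78
  R = 44
  U = 158 − 5·78 − 44 = -276
Option 1 (Y := 70):
  Y = 70
  R = 44
  U = 158 − 5·70 − 44 = -236
Change in U: -236 − (-276) = 40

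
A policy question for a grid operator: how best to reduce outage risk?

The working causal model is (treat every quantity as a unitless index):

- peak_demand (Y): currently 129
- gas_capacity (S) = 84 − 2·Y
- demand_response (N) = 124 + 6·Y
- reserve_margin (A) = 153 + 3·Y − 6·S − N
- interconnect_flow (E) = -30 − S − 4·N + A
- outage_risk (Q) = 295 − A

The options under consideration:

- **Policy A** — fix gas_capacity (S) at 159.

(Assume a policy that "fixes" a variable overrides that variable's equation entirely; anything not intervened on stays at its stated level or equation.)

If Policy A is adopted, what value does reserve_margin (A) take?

-1312

Policy A (S := 159):
  Y = 129
  S = 159
  N = 124 + 6·129 = 898
  A = 153 + 3·129 − 6·159 − 898 = -1312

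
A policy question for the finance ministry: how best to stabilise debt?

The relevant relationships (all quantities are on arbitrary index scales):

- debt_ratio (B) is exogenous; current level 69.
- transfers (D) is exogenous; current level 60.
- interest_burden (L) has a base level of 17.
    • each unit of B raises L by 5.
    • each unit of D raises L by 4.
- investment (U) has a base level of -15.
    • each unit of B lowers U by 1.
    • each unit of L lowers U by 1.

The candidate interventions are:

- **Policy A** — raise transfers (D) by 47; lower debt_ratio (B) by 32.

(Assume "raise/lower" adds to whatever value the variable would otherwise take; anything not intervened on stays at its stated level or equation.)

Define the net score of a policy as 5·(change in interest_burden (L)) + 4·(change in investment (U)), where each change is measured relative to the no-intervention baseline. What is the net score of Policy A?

Baseline:
  B = 69
  D = 60
  L = 17 + 5·69 + 4·60 = 602
  U = -15 − 69 − 602 = -686
Policy A (D + 47, B − 32):
  B = 69 − 32 = 37
  D = 60 + 47 = 107
  L = 17 + 5·37 + 4·107 = 630
  U = -15 − 37 − 630 = -682
ΔL = 630 − 602 = 28; ΔU = -682 − (-686) = 4
Score = 5·28 + 4·4 = 156

156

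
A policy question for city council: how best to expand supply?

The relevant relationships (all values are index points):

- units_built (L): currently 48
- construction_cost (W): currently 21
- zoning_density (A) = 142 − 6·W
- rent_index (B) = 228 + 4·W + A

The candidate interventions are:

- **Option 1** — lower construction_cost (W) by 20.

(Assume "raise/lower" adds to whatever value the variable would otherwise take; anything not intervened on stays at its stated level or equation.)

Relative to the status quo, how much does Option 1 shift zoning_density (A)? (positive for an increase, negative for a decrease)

120

Baseline:
  W = 21
  A = 142 − 6·21 = 16
Option 1 (W − 20):
  W = 21 − 20 = 1
  A = 142 − 6·1 = 136
Change in A: 136 − 16 = 120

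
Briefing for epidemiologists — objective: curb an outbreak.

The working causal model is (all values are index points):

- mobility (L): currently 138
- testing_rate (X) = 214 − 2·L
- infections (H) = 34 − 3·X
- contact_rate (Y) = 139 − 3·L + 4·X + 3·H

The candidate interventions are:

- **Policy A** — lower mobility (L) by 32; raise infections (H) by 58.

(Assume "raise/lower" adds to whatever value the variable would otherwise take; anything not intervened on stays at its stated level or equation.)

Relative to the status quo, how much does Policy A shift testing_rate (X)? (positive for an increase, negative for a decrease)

Baseline:
  L = 138
  X = 214 − 2·138 = -62
Policy A (L − 32, H + 58):
  L = 138 − 32 = 106
  X = 214 − 2·106 = 2
Change in X: 2 − (-62) = 64

64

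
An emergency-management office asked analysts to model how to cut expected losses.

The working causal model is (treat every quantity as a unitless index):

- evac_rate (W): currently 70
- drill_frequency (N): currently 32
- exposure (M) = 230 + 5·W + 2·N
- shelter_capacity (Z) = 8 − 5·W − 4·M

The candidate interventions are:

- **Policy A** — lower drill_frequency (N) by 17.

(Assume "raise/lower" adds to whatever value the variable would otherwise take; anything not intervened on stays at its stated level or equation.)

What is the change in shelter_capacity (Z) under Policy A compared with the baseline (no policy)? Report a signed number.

136

Baseline:
  W = 70
  N = 32
  M = 230 + 5·70 + 2·32 = 644
  Z = 8 − 5·70 − 4·644 = -2918
Policy A (N − 17):
  W = 70
  N = 32 − 17 = 15
  M = 230 + 5·70 + 2·15 = 610
  Z = 8 − 5·70 − 4·610 = -2782
Change in Z: -2782 − (-2918) = 136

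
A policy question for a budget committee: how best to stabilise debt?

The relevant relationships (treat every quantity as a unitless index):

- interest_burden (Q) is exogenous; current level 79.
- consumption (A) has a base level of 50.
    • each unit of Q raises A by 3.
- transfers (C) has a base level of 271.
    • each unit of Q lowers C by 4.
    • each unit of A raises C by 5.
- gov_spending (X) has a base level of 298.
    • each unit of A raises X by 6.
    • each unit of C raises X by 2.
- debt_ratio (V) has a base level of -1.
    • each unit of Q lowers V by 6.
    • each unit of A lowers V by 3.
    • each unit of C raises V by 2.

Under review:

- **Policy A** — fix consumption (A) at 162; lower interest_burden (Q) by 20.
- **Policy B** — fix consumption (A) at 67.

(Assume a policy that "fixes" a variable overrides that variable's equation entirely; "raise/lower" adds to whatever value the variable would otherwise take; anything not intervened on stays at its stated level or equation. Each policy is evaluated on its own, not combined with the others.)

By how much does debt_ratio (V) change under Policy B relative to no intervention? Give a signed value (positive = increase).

Baseline:
  Q = 79
  A = 50 + 3·79 = 287
  C = 271 − 4·79 + 5·287 = 1390
  V = -1 − 6·79 − 3·287 + 2·1390 = 1444
Policy B (A := 67):
  Q = 79
  A = 67
  C = 271 − 4·79 + 5·67 = 290
  V = -1 − 6·79 − 3·67 + 2·290 = -96
Change in V: -96 − 1444 = -1540

-1540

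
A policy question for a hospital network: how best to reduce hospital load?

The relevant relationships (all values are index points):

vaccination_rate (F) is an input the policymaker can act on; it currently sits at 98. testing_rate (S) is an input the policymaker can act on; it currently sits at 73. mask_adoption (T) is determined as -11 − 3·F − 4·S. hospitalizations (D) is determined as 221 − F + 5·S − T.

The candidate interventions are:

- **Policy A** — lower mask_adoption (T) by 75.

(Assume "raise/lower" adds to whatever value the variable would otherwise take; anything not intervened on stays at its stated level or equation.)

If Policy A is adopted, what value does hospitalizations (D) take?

1160

Policy A (T − 75):
  F = 98
  S = 73
  T = -11 − 3·98 − 4·73 (−75 from intervention) = -672
  D = 221 − 98 + 5·73 − (-672) = 1160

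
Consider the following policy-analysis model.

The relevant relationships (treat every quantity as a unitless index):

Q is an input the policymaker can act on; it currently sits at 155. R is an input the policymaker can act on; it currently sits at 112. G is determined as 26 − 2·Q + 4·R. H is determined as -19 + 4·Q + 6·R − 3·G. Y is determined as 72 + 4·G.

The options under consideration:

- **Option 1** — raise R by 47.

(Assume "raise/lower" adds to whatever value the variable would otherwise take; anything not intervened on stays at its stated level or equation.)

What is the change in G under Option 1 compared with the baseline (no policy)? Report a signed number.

Baseline:
  Q = 155
  R = 112
  G = 26 − 2·155 + 4·112 = 164
Option 1 (R + 47):
  Q = 155
  R = 112 + 47 = 159
  G = 26 − 2·155 + 4·159 = 352
Change in G: 352 − 164 = 188

188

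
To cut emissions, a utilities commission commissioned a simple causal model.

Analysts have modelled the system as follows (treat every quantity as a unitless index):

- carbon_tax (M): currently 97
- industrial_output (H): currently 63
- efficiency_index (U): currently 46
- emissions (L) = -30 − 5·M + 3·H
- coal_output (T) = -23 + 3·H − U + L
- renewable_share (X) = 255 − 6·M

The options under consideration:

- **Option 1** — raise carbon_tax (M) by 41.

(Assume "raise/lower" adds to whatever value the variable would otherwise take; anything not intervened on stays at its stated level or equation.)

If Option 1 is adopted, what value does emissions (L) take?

Option 1 (M + 41):
  M = 97 + 41 = 138
  H = 63
  L = -30 − 5·138 + 3·63 = -531

-531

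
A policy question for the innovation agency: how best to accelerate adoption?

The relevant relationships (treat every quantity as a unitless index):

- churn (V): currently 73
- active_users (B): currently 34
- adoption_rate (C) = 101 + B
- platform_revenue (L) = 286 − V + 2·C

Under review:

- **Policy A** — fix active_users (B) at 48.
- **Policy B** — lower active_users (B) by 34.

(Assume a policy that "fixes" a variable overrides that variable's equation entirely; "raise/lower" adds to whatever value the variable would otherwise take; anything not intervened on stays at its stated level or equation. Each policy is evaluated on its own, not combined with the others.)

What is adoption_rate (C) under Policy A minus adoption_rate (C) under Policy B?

48

Policy A (B := 48):
  B = 48
  C = 101 + 48 = 149
Policy B (B − 34):
  B = 34 − 34 = 0
  C = 101 + 0 = 101
C: 149 − 101 = 48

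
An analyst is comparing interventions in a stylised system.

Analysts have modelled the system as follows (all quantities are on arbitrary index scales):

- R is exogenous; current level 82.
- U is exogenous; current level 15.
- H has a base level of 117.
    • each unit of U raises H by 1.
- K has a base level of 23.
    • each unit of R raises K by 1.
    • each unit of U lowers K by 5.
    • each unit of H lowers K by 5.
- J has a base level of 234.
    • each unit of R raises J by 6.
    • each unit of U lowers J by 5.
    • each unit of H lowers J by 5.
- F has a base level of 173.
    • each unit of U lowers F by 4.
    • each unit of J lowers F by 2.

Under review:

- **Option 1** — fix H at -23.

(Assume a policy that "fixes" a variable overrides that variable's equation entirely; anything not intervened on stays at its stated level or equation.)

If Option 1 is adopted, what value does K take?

145

Option 1 (H := -23):
  R = 82
  U = 15
  H = -23
  K = 23 + 82 − 5·15 − 5·(-23) = 145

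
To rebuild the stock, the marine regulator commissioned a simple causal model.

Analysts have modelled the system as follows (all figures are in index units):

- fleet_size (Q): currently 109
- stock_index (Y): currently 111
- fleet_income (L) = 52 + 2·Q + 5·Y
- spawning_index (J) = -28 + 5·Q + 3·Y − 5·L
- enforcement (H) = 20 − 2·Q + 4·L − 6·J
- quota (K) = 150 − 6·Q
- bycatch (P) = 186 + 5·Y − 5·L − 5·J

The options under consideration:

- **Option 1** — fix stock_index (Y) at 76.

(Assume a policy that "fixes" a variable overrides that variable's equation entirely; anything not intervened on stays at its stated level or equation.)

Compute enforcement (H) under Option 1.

Option 1 (Y := 76):
  Q = 109
  Y = 76
  L = 52 + 2·109 + 5·76 = 650
  J = -28 + 5·109 + 3·76 − 5·650 = -2505
  H = 20 − 2·109 + 4·650 − 6·(-2505) = 17432

17432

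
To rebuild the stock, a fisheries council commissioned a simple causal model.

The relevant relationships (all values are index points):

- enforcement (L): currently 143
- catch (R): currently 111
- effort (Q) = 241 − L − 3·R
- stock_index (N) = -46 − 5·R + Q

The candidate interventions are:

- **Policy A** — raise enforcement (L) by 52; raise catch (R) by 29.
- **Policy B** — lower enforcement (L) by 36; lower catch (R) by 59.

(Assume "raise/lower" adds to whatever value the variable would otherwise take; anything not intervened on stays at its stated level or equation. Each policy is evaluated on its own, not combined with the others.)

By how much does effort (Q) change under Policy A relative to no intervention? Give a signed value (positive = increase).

-139

Baseline:
  L = 143
  R = 111
  Q = 241 − 143 − 3·111 = -235
Policy A (L + 52, R + 29):
  L = 143 + 52 = 195
  R = 111 + 29 = 140
  Q = 241 − 195 − 3·140 = -374
Change in Q: -374 − (-235) = -139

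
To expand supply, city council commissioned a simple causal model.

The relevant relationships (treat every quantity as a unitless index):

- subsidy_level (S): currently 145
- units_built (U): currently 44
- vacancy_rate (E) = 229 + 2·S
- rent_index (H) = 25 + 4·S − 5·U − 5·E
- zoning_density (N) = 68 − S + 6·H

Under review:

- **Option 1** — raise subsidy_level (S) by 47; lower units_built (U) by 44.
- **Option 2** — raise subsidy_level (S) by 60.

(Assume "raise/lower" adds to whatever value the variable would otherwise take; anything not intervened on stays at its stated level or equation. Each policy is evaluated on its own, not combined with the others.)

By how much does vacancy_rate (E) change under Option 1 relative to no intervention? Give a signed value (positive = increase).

94

Baseline:
  S = 145
  E = 229 + 2·145 = 519
Option 1 (S + 47, U − 44):
  S = 145 + 47 = 192
  E = 229 + 2·192 = 613
Change in E: 613 − 519 = 94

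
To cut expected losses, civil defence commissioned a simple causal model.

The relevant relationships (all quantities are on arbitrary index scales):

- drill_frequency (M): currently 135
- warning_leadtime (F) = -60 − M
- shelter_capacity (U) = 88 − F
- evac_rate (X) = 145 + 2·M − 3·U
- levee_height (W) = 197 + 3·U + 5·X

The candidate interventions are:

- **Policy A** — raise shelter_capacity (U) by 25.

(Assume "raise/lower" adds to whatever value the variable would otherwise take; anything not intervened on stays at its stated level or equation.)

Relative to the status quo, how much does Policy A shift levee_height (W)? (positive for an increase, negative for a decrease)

Baseline:
  M = 135
  F = -60 − 135 = -195
  U = 88 − (-195) = 283
  X = 145 + 2·135 − 3·283 = -434
  W = 197 + 3·283 + 5·(-434) = -1124
Policy A (U + 25):
  M = 135
  F = -60 − 135 = -195
  U = 88 − (-195) (+25 from intervention) = 308
  X = 145 + 2·135 − 3·308 = -509
  W = 197 + 3·308 + 5·(-509) = -1424
Change in W: -1424 − (-1124) = -300

-300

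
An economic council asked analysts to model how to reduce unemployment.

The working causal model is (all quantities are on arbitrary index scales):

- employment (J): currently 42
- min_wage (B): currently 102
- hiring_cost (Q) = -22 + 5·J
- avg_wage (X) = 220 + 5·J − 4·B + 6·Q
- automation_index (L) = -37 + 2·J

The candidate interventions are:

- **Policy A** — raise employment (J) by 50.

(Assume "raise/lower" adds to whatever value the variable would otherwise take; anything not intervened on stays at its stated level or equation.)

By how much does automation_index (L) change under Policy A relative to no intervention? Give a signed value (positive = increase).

100

Baseline:
  J = 42
  L = -37 + 2·42 = 47
Policy A (J + 50):
  J = 42 + 50 = 92
  L = -37 + 2·92 = 147
Change in L: 147 − 47 = 100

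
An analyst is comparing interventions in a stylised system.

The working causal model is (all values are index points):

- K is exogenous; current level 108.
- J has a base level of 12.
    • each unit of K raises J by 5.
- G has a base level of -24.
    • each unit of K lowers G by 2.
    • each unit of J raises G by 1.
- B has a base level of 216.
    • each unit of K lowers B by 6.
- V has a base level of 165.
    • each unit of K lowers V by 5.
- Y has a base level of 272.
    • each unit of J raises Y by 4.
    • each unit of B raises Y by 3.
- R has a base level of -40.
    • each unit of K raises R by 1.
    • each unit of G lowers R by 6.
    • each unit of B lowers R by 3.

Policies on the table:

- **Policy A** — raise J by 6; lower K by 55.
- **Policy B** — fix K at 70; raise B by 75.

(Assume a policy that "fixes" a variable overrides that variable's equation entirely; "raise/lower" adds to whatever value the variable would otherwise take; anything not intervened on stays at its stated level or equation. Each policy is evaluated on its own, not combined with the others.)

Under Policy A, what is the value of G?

153

Policy A (J + 6, K − 55):
  K = 108 − 55 = 53
  J = 12 + 5·53 (+6 from intervention) = 283
  G = -24 − 2·53 + 283 = 153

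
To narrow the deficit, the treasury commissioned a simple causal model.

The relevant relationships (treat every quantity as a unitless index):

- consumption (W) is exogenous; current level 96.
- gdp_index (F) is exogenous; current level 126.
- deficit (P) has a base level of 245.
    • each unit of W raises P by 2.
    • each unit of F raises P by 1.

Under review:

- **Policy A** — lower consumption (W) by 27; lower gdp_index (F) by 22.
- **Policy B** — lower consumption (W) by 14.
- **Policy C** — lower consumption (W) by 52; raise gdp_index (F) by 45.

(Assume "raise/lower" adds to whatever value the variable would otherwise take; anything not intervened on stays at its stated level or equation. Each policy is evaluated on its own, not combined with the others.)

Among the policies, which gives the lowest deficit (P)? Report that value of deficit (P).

Policy A (W − 27, F − 22):
  W = 96 − 27 = 69
  F = 126 − 22 = 104
  P = 245 + 2·69 + 104 = 487
Policy B (W − 14):
  W = 96 − 14 = 82
  F = 126
  P = 245 + 2·82 + 126 = 535
Policy C (W − 52, F + 45):
  W = 96 − 52 = 44
  F = 126 + 45 = 171
  P = 245 + 2·44 + 171 = 504
Comparing — Policy A: P=487, Policy B: P=535, Policy C: P=504. Lowest is 487 (Policy A).

487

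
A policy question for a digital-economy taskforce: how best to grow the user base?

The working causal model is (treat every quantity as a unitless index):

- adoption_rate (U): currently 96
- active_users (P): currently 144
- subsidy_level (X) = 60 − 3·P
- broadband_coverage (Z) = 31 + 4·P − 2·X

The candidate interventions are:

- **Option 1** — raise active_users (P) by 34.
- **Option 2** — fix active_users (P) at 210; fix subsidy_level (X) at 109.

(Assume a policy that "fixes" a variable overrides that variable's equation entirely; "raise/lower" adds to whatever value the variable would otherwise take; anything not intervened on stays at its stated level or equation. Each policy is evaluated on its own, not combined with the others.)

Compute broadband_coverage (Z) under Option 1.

Option 1 (P + 34):
  P = 144 + 34 = 178
  X = 60 − 3·178 = -474
  Z = 31 + 4·178 − 2·(-474) = 1691

1691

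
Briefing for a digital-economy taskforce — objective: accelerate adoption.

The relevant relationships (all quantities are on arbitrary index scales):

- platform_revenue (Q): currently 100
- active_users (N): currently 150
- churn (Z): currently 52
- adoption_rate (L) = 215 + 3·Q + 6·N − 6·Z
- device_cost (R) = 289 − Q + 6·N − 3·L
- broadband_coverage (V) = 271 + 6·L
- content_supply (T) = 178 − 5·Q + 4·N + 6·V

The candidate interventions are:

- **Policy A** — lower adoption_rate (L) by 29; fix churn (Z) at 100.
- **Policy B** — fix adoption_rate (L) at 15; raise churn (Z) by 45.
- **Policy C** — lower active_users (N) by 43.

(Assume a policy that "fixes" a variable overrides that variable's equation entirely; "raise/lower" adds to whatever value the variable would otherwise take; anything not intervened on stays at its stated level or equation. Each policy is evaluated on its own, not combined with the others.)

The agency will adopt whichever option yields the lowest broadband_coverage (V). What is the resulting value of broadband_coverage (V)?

361

Policy A (L − 29, Z := 100):
  Q = 100
  N = 150
  Z = 100
  L = 215 + 3·100 + 6·150 − 6·100 (−29 from intervention) = 786
  V = 271 + 6·786 = 4987
Policy B (L := 15, Z + 45):
  Q = 100
  N = 150
  Z = 52 + 45 = 97
  L = 15
  V = 271 + 6·15 = 361
Policy C (N − 43):
  Q = 100
  N = 150 − 43 = 107
  Z = 52
  L = 215 + 3·100 + 6·107 − 6·52 = 845
  V = 271 + 6·845 = 5341
Comparing — Policy A: V=4987, Policy B: V=361, Policy C: V=5341. Lowest is 361 (Policy B).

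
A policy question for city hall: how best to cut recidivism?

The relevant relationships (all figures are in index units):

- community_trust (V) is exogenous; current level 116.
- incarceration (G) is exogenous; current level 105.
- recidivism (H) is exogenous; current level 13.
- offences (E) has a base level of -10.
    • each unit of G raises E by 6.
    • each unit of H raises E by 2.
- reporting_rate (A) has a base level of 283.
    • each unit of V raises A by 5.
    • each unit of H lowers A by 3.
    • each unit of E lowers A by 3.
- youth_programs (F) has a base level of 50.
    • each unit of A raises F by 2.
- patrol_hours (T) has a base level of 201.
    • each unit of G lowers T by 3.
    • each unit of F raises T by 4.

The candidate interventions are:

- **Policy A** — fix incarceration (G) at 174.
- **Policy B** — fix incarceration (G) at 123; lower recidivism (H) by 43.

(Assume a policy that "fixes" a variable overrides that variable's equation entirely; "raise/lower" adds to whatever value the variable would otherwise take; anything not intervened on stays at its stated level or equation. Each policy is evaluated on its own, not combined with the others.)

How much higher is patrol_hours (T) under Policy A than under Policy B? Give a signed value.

Policy A (G := 174):
  V = 116
  G = 174
  H = 13
  E = -10 + 6·174 + 2·13 = 1060
  A = 283 + 5·116 − 3·13 − 3·1060 = -2356
  F = 50 + 2·(-2356) = -4662
  T = 201 − 3·174 + 4·(-4662) = -18969
Policy B (G := 123, H − 43):
  V = 116
  G = 123
  H = 13 − 43 = -30
  E = -10 + 6·123 + 2·(-30) = 668
  A = 283 + 5·116 − 3·(-30) − 3·668 = -1051
  F = 50 + 2·(-1051) = -2052
  T = 201 − 3·123 + 4·(-2052) = -8376
T: -18969 − (-8376) = -10593

-10593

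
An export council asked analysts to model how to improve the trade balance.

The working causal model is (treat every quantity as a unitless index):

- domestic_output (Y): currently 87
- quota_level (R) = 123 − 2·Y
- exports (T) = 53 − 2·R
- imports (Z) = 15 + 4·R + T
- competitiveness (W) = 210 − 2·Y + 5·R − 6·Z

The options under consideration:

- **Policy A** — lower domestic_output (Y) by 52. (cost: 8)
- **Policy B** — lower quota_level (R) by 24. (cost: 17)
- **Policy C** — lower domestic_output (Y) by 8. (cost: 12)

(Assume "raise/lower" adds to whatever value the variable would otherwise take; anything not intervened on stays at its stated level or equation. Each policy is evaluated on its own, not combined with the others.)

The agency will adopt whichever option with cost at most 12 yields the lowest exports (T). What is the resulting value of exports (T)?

-53

Policy A (Y − 52):
  Y = 87 − 52 = 35
  R = 123 − 2·35 = 53
  T = 53 − 2·53 = -53
Policy C (Y − 8):
  Y = 87 − 8 = 79
  R = 123 − 2·79 = -35
  T = 53 − 2·(-35) = 123
Comparing — Policy A: T=-53, Policy C: T=123. Lowest is -53 (Policy A).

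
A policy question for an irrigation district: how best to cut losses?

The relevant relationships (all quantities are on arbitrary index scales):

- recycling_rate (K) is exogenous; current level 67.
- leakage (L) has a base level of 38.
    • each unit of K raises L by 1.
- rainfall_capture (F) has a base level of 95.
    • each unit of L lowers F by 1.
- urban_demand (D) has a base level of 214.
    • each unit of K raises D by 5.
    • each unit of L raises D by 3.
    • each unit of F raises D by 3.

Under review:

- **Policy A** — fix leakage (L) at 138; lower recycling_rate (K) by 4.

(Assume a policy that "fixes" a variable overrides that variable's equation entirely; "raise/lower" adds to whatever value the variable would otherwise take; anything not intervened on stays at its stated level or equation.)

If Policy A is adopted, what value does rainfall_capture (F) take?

-43

Policy A (L := 138, K − 4):
  K = 67 − 4 = 63
  L = 138
  F = 95 − 138 = -43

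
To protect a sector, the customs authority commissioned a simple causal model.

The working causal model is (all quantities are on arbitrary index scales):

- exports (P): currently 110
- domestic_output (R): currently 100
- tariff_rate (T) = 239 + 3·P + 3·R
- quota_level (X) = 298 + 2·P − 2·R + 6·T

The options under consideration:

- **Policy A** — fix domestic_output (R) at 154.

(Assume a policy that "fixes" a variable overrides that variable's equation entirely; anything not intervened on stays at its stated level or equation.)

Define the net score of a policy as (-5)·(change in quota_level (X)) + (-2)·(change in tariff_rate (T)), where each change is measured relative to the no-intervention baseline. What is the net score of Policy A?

Baseline:
  P = 110
  R = 100
  T = 239 + 3·110 + 3·100 = 869
  X = 298 + 2·110 − 2·100 + 6·869 = 5532
Policy A (R := 154):
  P = 110
  R = 154
  T = 239 + 3·110 + 3·154 = 1031
  X = 298 + 2·110 − 2·154 + 6·1031 = 6396
ΔX = 6396 − 5532 = 864; ΔT = 1031 − 869 = 162
Score = (-5)·864 + (-2)·162 = -4644

-4644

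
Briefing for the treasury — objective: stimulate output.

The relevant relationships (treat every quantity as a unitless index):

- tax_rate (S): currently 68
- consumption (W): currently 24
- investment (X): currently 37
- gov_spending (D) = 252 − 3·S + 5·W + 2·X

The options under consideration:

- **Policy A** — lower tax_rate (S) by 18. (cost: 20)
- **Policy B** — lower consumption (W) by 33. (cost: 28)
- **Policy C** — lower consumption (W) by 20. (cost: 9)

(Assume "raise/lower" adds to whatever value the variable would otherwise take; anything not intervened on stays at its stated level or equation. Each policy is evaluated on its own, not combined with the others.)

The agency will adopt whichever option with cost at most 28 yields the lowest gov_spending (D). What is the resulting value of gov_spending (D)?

77

Policy A (S − 18):
  S = 68 − 18 = 50
  W = 24
  X = 37
  D = 252 − 3·50 + 5·24 + 2·37 = 296
Policy B (W − 33):
  S = 68
  W = 24 − 33 = -9
  X = 37
  D = 252 − 3·68 + 5·(-9) + 2·37 = 77
Policy C (W − 20):
  S = 68
  W = 24 − 20 = 4
  X = 37
  D = 252 − 3·68 + 5·4 + 2·37 = 142
Comparing — Policy A: D=296, Policy B: D=77, Policy C: D=142. Lowest is 77 (Policy B).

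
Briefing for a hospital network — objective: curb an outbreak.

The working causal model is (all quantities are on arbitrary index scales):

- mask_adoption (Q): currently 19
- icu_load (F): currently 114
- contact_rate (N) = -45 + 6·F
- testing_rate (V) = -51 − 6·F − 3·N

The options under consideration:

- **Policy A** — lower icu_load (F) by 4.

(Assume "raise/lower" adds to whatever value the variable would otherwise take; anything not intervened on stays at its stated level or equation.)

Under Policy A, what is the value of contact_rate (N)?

615

Policy A (F − 4):
  F = 114 − 4 = 110
  N = -45 + 6·110 = 615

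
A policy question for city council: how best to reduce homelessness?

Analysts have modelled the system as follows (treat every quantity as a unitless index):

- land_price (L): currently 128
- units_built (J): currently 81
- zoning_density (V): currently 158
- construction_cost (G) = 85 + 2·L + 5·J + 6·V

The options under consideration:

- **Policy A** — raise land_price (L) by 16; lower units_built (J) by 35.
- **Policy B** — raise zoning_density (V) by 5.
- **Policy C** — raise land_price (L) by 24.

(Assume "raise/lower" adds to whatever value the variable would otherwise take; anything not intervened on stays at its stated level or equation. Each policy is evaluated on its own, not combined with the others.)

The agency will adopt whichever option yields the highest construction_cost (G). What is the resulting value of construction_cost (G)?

Policy A (L + 16, J − 35):
  L = 128 + 16 = 144
  J = 81 − 35 = 46
  V = 158
  G = 85 + 2·144 + 5·46 + 6·158 = 1551
Policy B (V + 5):
  L = 128
  J = 81
  V = 158 + 5 = 163
  G = 85 + 2·128 + 5·81 + 6·163 = 1724
Policy C (L + 24):
  L = 128 + 24 = 152
  J = 81
  V = 158
  G = 85 + 2·152 + 5·81 + 6·158 = 1742
Comparing — Policy A: G=1551, Policy B: G=1724, Policy C: G=1742. Highest is 1742 (Policy C).

1742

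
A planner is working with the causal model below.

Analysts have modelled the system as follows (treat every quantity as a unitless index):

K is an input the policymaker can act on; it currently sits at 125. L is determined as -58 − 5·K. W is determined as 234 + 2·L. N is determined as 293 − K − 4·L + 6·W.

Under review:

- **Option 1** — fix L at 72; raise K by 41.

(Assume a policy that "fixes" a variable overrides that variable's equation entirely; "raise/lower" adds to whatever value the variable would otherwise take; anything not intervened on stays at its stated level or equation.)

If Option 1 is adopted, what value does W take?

Option 1 (L := 72, K + 41):
  K = 125 + 41 = 166
  L = 72
  W = 234 + 2·72 = 378

378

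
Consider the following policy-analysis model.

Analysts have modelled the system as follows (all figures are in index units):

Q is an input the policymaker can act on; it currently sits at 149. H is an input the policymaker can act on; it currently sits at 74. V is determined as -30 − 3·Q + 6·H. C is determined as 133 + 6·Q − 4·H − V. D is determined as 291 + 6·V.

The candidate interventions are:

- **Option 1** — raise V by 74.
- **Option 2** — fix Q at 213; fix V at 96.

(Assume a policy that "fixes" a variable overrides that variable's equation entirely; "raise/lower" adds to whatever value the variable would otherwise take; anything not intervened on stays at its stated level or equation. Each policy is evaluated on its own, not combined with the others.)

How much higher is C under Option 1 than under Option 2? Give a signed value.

-329

Option 1 (V + 74):
  Q = 149
  H = 74
  V = -30 − 3·149 + 6·74 (+74 from intervention) = 41
  C = 133 + 6·149 − 4·74 − 41 = 690
Option 2 (Q := 213, V := 96):
  Q = 213
  H = 74
  V = 96
  C = 133 + 6·213 − 4·74 − 96 = 1019
C: 690 − 1019 = -329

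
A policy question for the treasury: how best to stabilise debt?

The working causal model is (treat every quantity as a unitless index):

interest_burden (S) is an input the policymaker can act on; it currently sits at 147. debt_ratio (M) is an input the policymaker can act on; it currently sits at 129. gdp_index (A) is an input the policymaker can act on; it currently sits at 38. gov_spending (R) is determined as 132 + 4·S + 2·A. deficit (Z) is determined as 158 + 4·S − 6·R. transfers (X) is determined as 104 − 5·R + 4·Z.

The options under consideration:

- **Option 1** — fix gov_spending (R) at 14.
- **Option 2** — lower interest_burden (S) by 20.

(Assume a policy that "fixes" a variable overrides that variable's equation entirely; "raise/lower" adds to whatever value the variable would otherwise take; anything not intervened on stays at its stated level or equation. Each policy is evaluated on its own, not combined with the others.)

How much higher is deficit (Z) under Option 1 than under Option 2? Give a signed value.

4292

Option 1 (R := 14):
  S = 147
  A = 38
  R = 14
  Z = 158 + 4·147 − 6·14 = 662
Option 2 (S − 20):
  S = 147 − 20 = 127
  A = 38
  R = 132 + 4·127 + 2·38 = 716
  Z = 158 + 4·127 − 6·716 = -3630
Z: 662 − (-3630) = 4292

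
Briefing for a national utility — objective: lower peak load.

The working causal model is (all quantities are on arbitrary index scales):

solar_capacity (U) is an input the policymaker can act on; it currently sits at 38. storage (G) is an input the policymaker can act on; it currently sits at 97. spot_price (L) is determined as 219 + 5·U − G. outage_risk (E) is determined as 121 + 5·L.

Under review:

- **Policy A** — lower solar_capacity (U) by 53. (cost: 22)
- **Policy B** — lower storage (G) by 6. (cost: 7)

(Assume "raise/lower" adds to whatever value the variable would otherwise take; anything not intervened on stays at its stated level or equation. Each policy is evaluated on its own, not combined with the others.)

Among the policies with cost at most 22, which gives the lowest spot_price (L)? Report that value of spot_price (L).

Policy A (U − 53):
  U = 38 − 53 = -15
  G = 97
  L = 219 + 5·(-15) − 97 = 47
Policy B (G − 6):
  U = 38
  G = 97 − 6 = 91
  L = 219 + 5·38 − 91 = 318
Comparing — Policy A: L=47, Policy B: L=318. Lowest is 47 (Policy A).

47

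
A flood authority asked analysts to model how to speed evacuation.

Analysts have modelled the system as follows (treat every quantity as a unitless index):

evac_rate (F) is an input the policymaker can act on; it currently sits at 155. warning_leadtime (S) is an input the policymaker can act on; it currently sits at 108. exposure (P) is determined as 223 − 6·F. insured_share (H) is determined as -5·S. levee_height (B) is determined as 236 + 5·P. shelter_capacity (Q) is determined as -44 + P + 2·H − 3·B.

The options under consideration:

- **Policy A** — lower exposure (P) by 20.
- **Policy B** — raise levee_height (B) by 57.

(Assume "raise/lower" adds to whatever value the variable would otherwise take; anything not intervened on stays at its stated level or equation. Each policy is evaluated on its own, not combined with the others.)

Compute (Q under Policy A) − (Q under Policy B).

Policy A (P − 20):
  F = 155
  S = 108
  P = 223 − 6·155 (−20 from intervention) = -727
  H = 0 − 5·108 = -540
  B = 236 + 5·(-727) = -3399
  Q = -44 + (-727) + 2·(-540) − 3·(-3399) = 8346
Policy B (B + 57):
  F = 155
  S = 108
  P = 223 − 6·155 = -707
  H = 0 − 5·108 = -540
  B = 236 + 5·(-707) (+57 from intervention) = -3242
  Q = -44 + (-707) + 2·(-540) − 3·(-3242) = 7895
Q: 8346 − 7895 = 451

451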